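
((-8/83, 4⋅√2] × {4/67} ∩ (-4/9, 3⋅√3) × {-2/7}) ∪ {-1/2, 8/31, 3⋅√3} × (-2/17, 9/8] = {-1/2, 8/31, 3⋅√3} × (-2/17, 9/8]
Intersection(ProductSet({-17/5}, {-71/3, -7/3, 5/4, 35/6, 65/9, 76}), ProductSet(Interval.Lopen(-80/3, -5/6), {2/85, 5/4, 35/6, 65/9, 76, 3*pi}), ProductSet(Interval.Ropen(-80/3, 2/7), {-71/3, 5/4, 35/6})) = ProductSet({-17/5}, {5/4, 35/6})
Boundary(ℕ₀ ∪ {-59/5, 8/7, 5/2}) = {-59/5, 8/7, 5/2} ∪ ℕ₀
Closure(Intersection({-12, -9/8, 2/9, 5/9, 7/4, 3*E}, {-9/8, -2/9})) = {-9/8}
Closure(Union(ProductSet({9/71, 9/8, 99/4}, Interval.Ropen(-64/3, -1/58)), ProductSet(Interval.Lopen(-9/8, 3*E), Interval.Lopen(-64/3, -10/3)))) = Union(ProductSet({-9/8, 3*E}, Interval(-64/3, -10/3)), ProductSet({9/71, 9/8, 99/4}, Interval(-64/3, -1/58)), ProductSet(Interval(-9/8, 3*E), {-64/3, -10/3}), ProductSet(Interval.Lopen(-9/8, 3*E), Interval.Lopen(-64/3, -10/3)))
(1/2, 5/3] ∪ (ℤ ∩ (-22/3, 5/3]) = {-7, -6, …, 1} ∪ (1/2, 5/3]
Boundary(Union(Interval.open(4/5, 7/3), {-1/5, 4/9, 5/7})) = {-1/5, 4/9, 5/7, 4/5, 7/3}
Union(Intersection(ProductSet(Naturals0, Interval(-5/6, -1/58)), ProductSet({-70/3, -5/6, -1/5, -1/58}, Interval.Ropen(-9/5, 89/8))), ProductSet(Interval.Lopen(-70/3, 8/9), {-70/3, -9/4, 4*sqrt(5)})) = ProductSet(Interval.Lopen(-70/3, 8/9), {-70/3, -9/4, 4*sqrt(5)})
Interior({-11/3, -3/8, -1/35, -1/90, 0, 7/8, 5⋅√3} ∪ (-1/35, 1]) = (-1/35, 1)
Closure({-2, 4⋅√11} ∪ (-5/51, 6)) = {-2, 4⋅√11} ∪ [-5/51, 6]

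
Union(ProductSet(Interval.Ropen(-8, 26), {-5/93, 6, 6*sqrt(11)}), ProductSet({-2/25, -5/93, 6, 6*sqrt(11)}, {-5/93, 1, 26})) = Union(ProductSet({-2/25, -5/93, 6, 6*sqrt(11)}, {-5/93, 1, 26}), ProductSet(Interval.Ropen(-8, 26), {-5/93, 6, 6*sqrt(11)}))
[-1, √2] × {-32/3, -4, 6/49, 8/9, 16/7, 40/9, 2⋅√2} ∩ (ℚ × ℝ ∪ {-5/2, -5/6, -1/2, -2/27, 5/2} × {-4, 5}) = (ℚ ∩ [-1, √2]) × {-32/3, -4, 6/49, 8/9, 16/7, 40/9, 2⋅√2}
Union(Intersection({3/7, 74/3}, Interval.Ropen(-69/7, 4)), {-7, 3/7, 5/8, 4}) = {-7, 3/7, 5/8, 4}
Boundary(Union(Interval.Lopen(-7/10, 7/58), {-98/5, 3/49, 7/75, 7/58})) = {-98/5, -7/10, 7/58}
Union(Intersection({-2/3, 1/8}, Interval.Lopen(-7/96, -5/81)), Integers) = Integers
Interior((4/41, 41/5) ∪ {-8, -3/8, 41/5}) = (4/41, 41/5)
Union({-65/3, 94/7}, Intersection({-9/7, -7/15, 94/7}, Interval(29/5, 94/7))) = {-65/3, 94/7}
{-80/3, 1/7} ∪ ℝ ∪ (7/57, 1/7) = (-∞, ∞)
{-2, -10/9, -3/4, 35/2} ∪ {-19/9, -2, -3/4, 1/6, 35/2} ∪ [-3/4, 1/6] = {-19/9, -2, -10/9, 35/2} ∪ [-3/4, 1/6]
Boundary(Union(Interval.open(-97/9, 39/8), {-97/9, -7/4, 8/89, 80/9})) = {-97/9, 39/8, 80/9}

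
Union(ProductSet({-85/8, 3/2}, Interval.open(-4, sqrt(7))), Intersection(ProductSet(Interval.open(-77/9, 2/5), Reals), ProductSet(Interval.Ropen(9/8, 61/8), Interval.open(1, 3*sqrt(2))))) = ProductSet({-85/8, 3/2}, Interval.open(-4, sqrt(7)))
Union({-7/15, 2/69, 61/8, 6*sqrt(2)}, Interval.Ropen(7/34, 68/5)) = Union({-7/15, 2/69}, Interval.Ropen(7/34, 68/5))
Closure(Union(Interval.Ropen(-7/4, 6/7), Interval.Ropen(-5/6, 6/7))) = Interval(-7/4, 6/7)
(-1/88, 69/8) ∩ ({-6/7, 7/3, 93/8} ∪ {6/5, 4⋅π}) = {6/5, 7/3}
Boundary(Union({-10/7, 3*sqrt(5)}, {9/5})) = {-10/7, 9/5, 3*sqrt(5)}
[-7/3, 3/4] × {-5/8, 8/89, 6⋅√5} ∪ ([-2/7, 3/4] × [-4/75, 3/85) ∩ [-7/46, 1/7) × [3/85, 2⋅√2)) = [-7/3, 3/4] × {-5/8, 8/89, 6⋅√5}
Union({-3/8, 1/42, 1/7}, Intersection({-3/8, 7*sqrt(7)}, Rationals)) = {-3/8, 1/42, 1/7}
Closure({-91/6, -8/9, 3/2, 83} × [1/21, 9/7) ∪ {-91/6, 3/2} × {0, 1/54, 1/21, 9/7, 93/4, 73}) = ({-91/6, 3/2} × {0, 1/54, 1/21, 9/7, 93/4, 73}) ∪ ({-91/6, -8/9, 3/2, 83} × [1/21, 9/7])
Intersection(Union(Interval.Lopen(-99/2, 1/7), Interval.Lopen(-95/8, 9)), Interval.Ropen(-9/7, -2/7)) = Interval.Ropen(-9/7, -2/7)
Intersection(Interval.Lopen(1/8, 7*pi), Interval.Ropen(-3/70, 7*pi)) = Interval.open(1/8, 7*pi)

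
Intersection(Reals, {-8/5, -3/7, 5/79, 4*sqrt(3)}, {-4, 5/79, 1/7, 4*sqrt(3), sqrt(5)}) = {5/79, 4*sqrt(3)}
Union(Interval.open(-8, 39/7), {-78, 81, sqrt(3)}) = Union({-78, 81}, Interval.open(-8, 39/7))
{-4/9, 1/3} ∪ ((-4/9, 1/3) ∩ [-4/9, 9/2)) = [-4/9, 1/3]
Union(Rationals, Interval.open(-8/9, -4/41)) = Union(Interval(-8/9, -4/41), Rationals)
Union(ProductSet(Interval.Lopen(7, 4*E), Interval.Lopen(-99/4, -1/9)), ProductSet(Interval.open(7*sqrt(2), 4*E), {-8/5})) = ProductSet(Interval.Lopen(7, 4*E), Interval.Lopen(-99/4, -1/9))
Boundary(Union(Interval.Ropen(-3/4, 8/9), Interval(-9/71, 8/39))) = {-3/4, 8/9}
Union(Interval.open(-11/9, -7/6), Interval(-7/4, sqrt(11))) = Interval(-7/4, sqrt(11))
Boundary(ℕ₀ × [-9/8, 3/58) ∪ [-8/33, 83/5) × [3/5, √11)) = (ℕ₀ × [-9/8, 3/58]) ∪ ({-8/33, 83/5} × [3/5, √11]) ∪ ([-8/33, 83/5] × {3/5, √11})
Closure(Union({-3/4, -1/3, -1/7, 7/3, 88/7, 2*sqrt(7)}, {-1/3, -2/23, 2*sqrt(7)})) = {-3/4, -1/3, -1/7, -2/23, 7/3, 88/7, 2*sqrt(7)}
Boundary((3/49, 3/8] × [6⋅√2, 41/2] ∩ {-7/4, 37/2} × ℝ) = ∅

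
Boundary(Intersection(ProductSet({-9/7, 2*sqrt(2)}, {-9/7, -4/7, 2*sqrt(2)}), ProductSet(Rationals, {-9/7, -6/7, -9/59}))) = ProductSet({-9/7}, {-9/7})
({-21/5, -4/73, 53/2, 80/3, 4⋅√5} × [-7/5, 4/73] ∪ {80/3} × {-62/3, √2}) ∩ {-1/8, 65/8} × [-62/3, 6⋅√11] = ∅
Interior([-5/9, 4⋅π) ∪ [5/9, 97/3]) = (-5/9, 97/3)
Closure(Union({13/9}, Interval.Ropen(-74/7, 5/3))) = Interval(-74/7, 5/3)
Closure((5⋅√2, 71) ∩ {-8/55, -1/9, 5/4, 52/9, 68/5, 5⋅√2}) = {68/5}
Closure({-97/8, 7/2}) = {-97/8, 7/2}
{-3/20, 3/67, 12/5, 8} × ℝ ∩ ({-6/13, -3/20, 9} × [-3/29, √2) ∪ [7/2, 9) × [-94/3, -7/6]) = ({8} × [-94/3, -7/6]) ∪ ({-3/20} × [-3/29, √2))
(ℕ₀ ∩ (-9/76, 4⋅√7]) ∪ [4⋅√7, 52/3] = {0, 1, …, 10} ∪ [4⋅√7, 52/3]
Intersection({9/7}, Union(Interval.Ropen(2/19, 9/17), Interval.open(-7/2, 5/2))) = {9/7}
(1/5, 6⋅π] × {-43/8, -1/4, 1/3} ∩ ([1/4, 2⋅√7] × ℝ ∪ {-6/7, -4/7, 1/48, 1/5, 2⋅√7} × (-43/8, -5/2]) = [1/4, 2⋅√7] × {-43/8, -1/4, 1/3}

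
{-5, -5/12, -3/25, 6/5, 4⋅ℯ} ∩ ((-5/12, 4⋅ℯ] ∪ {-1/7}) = {-3/25, 6/5, 4⋅ℯ}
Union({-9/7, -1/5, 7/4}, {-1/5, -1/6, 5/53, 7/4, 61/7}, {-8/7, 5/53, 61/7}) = {-9/7, -8/7, -1/5, -1/6, 5/53, 7/4, 61/7}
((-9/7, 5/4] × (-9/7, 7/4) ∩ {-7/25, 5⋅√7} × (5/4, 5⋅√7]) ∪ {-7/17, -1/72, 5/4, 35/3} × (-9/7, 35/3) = ({-7/25} × (5/4, 7/4)) ∪ ({-7/17, -1/72, 5/4, 35/3} × (-9/7, 35/3))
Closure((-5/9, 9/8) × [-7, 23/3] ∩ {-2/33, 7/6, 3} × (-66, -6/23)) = {-2/33} × [-7, -6/23]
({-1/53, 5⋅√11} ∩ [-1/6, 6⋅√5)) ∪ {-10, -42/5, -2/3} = {-10, -42/5, -2/3, -1/53}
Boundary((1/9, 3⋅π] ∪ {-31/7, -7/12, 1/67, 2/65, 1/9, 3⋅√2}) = {-31/7, -7/12, 1/67, 2/65, 1/9, 3⋅π}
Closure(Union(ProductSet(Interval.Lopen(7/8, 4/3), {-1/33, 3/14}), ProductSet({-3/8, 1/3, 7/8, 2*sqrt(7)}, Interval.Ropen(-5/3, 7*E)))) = Union(ProductSet({-3/8, 1/3, 7/8, 2*sqrt(7)}, Interval(-5/3, 7*E)), ProductSet(Interval(7/8, 4/3), {-1/33, 3/14}))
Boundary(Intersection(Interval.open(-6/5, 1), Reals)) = {-6/5, 1}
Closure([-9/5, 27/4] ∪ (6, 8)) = [-9/5, 8]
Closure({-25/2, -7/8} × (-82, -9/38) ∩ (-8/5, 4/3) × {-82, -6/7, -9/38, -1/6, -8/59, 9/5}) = {-7/8} × {-6/7}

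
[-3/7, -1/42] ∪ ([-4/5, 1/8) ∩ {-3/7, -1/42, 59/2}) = [-3/7, -1/42]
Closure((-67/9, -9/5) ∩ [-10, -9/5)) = [-67/9, -9/5]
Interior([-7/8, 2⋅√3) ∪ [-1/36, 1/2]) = (-7/8, 2⋅√3)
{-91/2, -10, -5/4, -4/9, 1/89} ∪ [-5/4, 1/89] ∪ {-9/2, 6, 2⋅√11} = {-91/2, -10, -9/2, 6, 2⋅√11} ∪ [-5/4, 1/89]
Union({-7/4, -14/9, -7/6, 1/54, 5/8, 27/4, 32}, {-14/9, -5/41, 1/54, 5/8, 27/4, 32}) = {-7/4, -14/9, -7/6, -5/41, 1/54, 5/8, 27/4, 32}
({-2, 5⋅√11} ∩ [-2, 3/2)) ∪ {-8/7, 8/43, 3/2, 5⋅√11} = {-2, -8/7, 8/43, 3/2, 5⋅√11}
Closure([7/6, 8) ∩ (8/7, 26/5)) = [7/6, 26/5]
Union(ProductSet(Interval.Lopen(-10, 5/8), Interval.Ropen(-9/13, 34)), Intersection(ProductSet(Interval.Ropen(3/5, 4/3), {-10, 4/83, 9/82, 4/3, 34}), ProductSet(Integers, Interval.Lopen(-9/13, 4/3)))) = Union(ProductSet(Interval.Lopen(-10, 5/8), Interval.Ropen(-9/13, 34)), ProductSet(Range(1, 2, 1), {4/83, 9/82, 4/3}))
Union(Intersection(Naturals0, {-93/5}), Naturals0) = Naturals0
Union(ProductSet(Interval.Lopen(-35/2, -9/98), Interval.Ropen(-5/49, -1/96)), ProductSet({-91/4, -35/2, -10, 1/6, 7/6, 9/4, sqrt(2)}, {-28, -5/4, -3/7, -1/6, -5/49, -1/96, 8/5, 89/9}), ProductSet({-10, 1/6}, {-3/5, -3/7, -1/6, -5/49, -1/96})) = Union(ProductSet({-10, 1/6}, {-3/5, -3/7, -1/6, -5/49, -1/96}), ProductSet({-91/4, -35/2, -10, 1/6, 7/6, 9/4, sqrt(2)}, {-28, -5/4, -3/7, -1/6, -5/49, -1/96, 8/5, 89/9}), ProductSet(Interval.Lopen(-35/2, -9/98), Interval.Ropen(-5/49, -1/96)))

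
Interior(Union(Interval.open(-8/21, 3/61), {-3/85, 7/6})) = Interval.open(-8/21, 3/61)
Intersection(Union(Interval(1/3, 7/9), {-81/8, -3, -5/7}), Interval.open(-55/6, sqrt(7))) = Union({-3, -5/7}, Interval(1/3, 7/9))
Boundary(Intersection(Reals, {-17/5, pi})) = {-17/5, pi}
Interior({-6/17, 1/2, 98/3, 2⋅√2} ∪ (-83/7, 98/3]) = (-83/7, 98/3)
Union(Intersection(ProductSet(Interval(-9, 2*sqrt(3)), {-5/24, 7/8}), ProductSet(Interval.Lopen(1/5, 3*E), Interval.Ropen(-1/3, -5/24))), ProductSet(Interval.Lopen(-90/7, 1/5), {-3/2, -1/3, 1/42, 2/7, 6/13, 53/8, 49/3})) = ProductSet(Interval.Lopen(-90/7, 1/5), {-3/2, -1/3, 1/42, 2/7, 6/13, 53/8, 49/3})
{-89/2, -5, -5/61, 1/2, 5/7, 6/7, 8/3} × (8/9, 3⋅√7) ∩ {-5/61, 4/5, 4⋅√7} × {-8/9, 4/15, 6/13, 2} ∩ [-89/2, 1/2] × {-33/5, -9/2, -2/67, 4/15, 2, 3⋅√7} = {-5/61} × {2}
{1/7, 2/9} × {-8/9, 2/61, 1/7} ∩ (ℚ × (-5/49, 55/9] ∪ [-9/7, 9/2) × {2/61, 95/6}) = {1/7, 2/9} × {2/61, 1/7}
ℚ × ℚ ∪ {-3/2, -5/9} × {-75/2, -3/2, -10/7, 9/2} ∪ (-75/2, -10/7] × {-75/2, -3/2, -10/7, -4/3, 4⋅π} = (ℚ × ℚ) ∪ ((-75/2, -10/7] × {-75/2, -3/2, -10/7, -4/3, 4⋅π})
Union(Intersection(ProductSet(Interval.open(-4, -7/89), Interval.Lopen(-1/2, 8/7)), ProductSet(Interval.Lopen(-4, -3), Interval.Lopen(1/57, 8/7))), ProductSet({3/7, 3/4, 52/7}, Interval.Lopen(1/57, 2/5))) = Union(ProductSet({3/7, 3/4, 52/7}, Interval.Lopen(1/57, 2/5)), ProductSet(Interval.Lopen(-4, -3), Interval.Lopen(1/57, 8/7)))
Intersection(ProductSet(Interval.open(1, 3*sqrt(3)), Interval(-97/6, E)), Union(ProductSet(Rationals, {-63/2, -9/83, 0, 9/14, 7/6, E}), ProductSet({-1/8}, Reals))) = ProductSet(Intersection(Interval.open(1, 3*sqrt(3)), Rationals), {-9/83, 0, 9/14, 7/6, E})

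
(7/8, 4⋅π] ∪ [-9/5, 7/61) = [-9/5, 7/61) ∪ (7/8, 4⋅π]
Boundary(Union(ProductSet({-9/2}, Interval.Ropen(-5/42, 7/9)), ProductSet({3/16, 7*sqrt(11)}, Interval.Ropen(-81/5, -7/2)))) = Union(ProductSet({-9/2}, Interval(-5/42, 7/9)), ProductSet({3/16, 7*sqrt(11)}, Interval(-81/5, -7/2)))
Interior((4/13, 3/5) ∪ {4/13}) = (4/13, 3/5)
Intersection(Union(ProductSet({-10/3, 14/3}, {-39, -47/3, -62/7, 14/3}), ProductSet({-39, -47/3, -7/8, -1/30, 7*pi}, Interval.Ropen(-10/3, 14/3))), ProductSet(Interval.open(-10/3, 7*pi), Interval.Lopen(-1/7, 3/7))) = ProductSet({-7/8, -1/30}, Interval.Lopen(-1/7, 3/7))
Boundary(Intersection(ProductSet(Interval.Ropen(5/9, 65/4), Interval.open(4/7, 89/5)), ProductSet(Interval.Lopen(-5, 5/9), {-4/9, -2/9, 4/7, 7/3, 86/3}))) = ProductSet({5/9}, {7/3})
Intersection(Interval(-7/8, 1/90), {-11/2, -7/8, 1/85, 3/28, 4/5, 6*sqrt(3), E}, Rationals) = {-7/8}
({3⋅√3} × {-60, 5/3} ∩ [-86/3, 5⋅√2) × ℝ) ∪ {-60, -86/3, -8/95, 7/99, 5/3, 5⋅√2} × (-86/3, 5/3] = ({3⋅√3} × {-60, 5/3}) ∪ ({-60, -86/3, -8/95, 7/99, 5/3, 5⋅√2} × (-86/3, 5/3])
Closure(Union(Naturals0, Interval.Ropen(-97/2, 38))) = Union(Complement(Naturals0, Interval.open(-97/2, 38)), Interval(-97/2, 38), Naturals0)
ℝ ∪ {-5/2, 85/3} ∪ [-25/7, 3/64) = (-∞, ∞)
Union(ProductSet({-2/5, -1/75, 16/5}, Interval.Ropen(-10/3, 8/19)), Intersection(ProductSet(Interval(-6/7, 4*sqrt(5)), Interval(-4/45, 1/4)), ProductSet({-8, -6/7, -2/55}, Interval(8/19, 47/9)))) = ProductSet({-2/5, -1/75, 16/5}, Interval.Ropen(-10/3, 8/19))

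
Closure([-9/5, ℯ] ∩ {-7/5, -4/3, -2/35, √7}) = {-7/5, -4/3, -2/35, √7}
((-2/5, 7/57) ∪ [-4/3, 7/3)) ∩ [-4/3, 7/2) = [-4/3, 7/3)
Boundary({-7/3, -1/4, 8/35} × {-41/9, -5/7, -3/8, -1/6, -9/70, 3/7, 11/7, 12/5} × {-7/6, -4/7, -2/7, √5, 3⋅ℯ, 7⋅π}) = {-7/3, -1/4, 8/35} × {-41/9, -5/7, -3/8, -1/6, -9/70, 3/7, 11/7, 12/5} × {-7/6, -4/7, -2/7, √5, 3⋅ℯ, 7⋅π}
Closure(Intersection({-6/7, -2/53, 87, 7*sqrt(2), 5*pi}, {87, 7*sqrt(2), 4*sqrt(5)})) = {87, 7*sqrt(2)}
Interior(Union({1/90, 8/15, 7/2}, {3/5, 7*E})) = EmptySet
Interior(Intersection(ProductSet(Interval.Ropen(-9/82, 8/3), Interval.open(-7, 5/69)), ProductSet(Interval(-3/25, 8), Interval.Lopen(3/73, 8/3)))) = ProductSet(Interval.open(-9/82, 8/3), Interval.open(3/73, 5/69))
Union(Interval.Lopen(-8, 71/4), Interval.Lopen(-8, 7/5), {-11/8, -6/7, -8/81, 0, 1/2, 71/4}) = Interval.Lopen(-8, 71/4)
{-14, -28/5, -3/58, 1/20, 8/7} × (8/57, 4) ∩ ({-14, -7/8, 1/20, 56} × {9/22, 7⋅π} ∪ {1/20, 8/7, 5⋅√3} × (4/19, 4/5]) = ({-14, 1/20} × {9/22}) ∪ ({1/20, 8/7} × (4/19, 4/5])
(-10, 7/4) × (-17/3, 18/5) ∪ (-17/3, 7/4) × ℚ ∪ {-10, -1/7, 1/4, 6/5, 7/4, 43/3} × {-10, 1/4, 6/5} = ((-17/3, 7/4) × ℚ) ∪ ((-10, 7/4) × (-17/3, 18/5)) ∪ ({-10, -1/7, 1/4, 6/5, 7/4, 43/3} × {-10, 1/4, 6/5})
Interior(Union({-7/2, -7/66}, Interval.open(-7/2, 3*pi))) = Interval.open(-7/2, 3*pi)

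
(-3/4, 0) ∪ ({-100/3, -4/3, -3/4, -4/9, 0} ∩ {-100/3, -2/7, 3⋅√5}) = {-100/3} ∪ (-3/4, 0)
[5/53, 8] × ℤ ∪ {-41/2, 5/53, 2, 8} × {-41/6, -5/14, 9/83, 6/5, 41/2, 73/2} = ([5/53, 8] × ℤ) ∪ ({-41/2, 5/53, 2, 8} × {-41/6, -5/14, 9/83, 6/5, 41/2, 73/2})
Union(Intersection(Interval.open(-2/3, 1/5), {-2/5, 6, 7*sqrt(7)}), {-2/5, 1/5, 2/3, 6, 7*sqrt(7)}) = {-2/5, 1/5, 2/3, 6, 7*sqrt(7)}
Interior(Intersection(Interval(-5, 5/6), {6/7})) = EmptySet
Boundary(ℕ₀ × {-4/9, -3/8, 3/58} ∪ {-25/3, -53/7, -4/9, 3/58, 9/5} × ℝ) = (ℕ₀ × {-4/9, -3/8, 3/58}) ∪ ({-25/3, -53/7, -4/9, 3/58, 9/5} × ℝ)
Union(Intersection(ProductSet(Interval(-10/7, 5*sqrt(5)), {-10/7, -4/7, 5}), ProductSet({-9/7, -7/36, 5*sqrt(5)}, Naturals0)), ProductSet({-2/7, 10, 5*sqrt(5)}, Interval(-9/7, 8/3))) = Union(ProductSet({-9/7, -7/36, 5*sqrt(5)}, {5}), ProductSet({-2/7, 10, 5*sqrt(5)}, Interval(-9/7, 8/3)))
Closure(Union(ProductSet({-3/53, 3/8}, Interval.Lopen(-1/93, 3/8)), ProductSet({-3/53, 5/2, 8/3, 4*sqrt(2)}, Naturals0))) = Union(ProductSet({-3/53, 3/8}, Interval(-1/93, 3/8)), ProductSet({-3/53, 5/2, 8/3, 4*sqrt(2)}, Naturals0))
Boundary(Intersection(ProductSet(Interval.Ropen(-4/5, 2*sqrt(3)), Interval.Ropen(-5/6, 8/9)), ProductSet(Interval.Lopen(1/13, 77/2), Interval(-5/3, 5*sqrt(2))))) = Union(ProductSet({1/13, 2*sqrt(3)}, Interval(-5/6, 8/9)), ProductSet(Interval(1/13, 2*sqrt(3)), {-5/6, 8/9}))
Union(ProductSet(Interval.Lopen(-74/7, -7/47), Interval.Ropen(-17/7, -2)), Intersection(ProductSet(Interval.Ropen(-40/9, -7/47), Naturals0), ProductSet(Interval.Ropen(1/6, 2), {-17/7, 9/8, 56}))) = ProductSet(Interval.Lopen(-74/7, -7/47), Interval.Ropen(-17/7, -2))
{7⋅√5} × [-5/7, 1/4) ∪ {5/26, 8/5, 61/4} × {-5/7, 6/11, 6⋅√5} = ({7⋅√5} × [-5/7, 1/4)) ∪ ({5/26, 8/5, 61/4} × {-5/7, 6/11, 6⋅√5})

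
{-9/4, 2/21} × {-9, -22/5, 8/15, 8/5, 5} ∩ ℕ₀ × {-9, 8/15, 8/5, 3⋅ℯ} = ∅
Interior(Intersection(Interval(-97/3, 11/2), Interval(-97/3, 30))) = Interval.open(-97/3, 11/2)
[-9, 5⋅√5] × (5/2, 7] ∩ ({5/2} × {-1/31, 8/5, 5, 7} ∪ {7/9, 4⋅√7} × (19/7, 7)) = ({5/2} × {5, 7}) ∪ ({7/9, 4⋅√7} × (19/7, 7))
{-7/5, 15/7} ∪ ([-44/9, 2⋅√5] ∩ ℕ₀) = {-7/5, 15/7} ∪ {0, 1, …, 4}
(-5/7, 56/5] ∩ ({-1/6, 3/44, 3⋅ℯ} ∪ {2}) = {-1/6, 3/44, 2, 3⋅ℯ}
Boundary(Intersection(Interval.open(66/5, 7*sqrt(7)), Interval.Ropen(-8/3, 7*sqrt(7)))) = {66/5, 7*sqrt(7)}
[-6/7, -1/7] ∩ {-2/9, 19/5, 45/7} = {-2/9}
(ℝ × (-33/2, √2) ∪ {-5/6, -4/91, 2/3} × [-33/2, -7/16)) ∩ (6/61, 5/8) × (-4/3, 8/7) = (6/61, 5/8) × (-4/3, 8/7)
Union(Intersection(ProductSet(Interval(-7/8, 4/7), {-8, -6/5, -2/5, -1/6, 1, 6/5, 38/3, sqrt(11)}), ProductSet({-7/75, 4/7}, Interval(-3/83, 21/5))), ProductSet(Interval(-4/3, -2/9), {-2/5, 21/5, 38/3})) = Union(ProductSet({-7/75, 4/7}, {1, 6/5, sqrt(11)}), ProductSet(Interval(-4/3, -2/9), {-2/5, 21/5, 38/3}))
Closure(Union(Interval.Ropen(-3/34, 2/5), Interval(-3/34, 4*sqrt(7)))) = Interval(-3/34, 4*sqrt(7))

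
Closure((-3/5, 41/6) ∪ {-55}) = {-55} ∪ [-3/5, 41/6]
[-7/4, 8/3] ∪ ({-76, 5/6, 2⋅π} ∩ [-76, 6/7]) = {-76} ∪ [-7/4, 8/3]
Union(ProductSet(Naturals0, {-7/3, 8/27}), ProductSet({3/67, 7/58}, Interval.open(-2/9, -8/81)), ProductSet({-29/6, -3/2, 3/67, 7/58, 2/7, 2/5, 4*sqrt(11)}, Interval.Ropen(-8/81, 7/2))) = Union(ProductSet({3/67, 7/58}, Interval.open(-2/9, -8/81)), ProductSet({-29/6, -3/2, 3/67, 7/58, 2/7, 2/5, 4*sqrt(11)}, Interval.Ropen(-8/81, 7/2)), ProductSet(Naturals0, {-7/3, 8/27}))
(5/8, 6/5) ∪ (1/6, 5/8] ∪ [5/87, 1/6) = [5/87, 1/6) ∪ (1/6, 6/5)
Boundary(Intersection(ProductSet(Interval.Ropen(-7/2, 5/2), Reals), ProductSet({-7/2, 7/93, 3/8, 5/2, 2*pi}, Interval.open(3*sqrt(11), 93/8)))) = ProductSet({-7/2, 7/93, 3/8}, Interval(3*sqrt(11), 93/8))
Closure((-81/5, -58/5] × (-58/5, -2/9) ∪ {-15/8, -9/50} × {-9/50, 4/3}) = ({-15/8, -9/50} × {-9/50, 4/3}) ∪ ({-81/5, -58/5} × [-58/5, -2/9]) ∪ ([-81/5, -58/5] × {-58/5, -2/9}) ∪ ((-81/5, -58/5] × (-58/5, -2/9))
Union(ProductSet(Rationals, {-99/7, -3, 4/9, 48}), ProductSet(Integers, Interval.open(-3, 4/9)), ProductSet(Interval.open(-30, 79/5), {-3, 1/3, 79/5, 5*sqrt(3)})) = Union(ProductSet(Integers, Interval.open(-3, 4/9)), ProductSet(Interval.open(-30, 79/5), {-3, 1/3, 79/5, 5*sqrt(3)}), ProductSet(Rationals, {-99/7, -3, 4/9, 48}))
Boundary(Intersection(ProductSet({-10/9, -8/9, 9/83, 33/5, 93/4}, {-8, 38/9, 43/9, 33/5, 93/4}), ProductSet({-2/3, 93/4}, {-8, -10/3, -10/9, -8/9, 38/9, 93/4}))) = ProductSet({93/4}, {-8, 38/9, 93/4})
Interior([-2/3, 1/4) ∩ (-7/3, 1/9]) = (-2/3, 1/9)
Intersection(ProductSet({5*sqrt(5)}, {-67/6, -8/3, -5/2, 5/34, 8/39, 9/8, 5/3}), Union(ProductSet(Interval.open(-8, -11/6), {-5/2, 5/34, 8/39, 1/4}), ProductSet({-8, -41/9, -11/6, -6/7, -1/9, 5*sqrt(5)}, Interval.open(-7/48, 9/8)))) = ProductSet({5*sqrt(5)}, {5/34, 8/39})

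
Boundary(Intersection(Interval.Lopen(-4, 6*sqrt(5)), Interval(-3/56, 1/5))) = {-3/56, 1/5}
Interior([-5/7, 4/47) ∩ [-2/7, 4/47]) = (-2/7, 4/47)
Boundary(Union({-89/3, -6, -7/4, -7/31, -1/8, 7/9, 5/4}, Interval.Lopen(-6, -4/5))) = {-89/3, -6, -4/5, -7/31, -1/8, 7/9, 5/4}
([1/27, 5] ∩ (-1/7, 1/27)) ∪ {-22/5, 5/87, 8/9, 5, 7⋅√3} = {-22/5, 5/87, 8/9, 5, 7⋅√3}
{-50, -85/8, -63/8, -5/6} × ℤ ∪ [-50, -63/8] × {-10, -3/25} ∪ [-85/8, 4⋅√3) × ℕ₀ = ({-50, -85/8, -63/8, -5/6} × ℤ) ∪ ([-50, -63/8] × {-10, -3/25}) ∪ ([-85/8, 4⋅√3) × ℕ₀)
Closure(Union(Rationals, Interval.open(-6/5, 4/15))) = Union(Interval(-oo, oo), Rationals)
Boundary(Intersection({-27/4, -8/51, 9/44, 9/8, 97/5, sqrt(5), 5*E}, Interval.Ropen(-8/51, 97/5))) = {-8/51, 9/44, 9/8, sqrt(5), 5*E}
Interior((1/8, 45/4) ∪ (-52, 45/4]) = (-52, 45/4)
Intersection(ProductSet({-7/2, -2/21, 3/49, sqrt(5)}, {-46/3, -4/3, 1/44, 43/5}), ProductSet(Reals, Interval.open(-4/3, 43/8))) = ProductSet({-7/2, -2/21, 3/49, sqrt(5)}, {1/44})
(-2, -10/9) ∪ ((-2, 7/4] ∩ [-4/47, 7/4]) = (-2, -10/9) ∪ [-4/47, 7/4]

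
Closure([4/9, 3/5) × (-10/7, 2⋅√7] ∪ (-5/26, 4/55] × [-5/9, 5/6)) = ({-5/26, 4/55} × [-5/9, 5/6]) ∪ ([-5/26, 4/55] × {-5/9, 5/6}) ∪ ((-5/26, 4/55] × [-5/9, 5/6)) ∪ ({4/9, 3/5} × [-10/7, 2⋅√7]) ∪ ([4/9, 3/5] × {-10/7, 2⋅√7}) ∪ ([4/9, 3/5) × (-10/7, 2⋅√7])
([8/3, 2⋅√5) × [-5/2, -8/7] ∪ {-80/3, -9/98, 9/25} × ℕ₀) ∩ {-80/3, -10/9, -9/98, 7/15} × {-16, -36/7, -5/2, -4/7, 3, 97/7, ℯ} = {-80/3, -9/98} × {3}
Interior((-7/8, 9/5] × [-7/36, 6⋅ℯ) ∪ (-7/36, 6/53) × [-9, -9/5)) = ((-7/36, 6/53) × (-9, -9/5)) ∪ ((-7/8, 9/5) × (-7/36, 6⋅ℯ))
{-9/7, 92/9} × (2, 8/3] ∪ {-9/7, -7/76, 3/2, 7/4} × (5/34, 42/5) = ({-9/7, 92/9} × (2, 8/3]) ∪ ({-9/7, -7/76, 3/2, 7/4} × (5/34, 42/5))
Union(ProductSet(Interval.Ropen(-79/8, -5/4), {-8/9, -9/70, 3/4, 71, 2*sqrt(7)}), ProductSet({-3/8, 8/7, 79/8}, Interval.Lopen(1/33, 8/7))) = Union(ProductSet({-3/8, 8/7, 79/8}, Interval.Lopen(1/33, 8/7)), ProductSet(Interval.Ropen(-79/8, -5/4), {-8/9, -9/70, 3/4, 71, 2*sqrt(7)}))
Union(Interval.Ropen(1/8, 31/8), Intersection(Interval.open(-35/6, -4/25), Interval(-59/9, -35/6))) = Interval.Ropen(1/8, 31/8)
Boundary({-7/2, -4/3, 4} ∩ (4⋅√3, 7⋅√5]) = ∅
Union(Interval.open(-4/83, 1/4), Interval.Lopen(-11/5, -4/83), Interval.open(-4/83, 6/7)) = Interval.open(-11/5, 6/7)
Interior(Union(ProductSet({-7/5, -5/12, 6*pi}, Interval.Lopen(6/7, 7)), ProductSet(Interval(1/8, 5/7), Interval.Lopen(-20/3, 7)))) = ProductSet(Interval.open(1/8, 5/7), Interval.open(-20/3, 7))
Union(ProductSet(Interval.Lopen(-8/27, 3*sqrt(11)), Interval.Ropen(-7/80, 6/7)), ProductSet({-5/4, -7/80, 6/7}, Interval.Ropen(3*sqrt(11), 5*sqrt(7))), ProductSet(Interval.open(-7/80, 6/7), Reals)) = Union(ProductSet({-5/4, -7/80, 6/7}, Interval.Ropen(3*sqrt(11), 5*sqrt(7))), ProductSet(Interval.Lopen(-8/27, 3*sqrt(11)), Interval.Ropen(-7/80, 6/7)), ProductSet(Interval.open(-7/80, 6/7), Reals))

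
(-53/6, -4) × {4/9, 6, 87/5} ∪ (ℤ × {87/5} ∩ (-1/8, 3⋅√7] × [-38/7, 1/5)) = (-53/6, -4) × {4/9, 6, 87/5}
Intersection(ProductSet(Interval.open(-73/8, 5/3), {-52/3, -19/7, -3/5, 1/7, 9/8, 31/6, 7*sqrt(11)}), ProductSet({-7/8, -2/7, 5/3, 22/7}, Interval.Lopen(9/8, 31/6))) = ProductSet({-7/8, -2/7}, {31/6})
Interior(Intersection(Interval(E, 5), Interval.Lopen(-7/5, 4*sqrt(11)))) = Interval.open(E, 5)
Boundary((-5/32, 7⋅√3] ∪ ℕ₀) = {-5/32, 7⋅√3} ∪ (ℕ₀ \ (-5/32, 7⋅√3))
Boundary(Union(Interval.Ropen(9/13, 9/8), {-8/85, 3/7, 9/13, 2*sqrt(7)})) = {-8/85, 3/7, 9/13, 9/8, 2*sqrt(7)}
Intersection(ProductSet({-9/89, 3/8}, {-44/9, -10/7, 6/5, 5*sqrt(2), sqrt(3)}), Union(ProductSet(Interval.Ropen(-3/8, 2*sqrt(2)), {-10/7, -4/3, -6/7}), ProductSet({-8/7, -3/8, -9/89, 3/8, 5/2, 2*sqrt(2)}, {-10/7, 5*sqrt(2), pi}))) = ProductSet({-9/89, 3/8}, {-10/7, 5*sqrt(2)})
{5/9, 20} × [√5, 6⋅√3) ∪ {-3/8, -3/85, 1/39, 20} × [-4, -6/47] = ({-3/8, -3/85, 1/39, 20} × [-4, -6/47]) ∪ ({5/9, 20} × [√5, 6⋅√3))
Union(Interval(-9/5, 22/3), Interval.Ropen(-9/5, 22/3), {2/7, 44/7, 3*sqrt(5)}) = Interval(-9/5, 22/3)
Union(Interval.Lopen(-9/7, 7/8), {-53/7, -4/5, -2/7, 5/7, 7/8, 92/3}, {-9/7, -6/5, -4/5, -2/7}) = Union({-53/7, 92/3}, Interval(-9/7, 7/8))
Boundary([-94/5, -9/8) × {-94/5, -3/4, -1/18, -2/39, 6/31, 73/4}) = [-94/5, -9/8] × {-94/5, -3/4, -1/18, -2/39, 6/31, 73/4}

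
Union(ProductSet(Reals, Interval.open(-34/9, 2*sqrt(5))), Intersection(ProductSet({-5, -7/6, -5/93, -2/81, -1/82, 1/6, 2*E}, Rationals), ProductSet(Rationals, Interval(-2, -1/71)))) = ProductSet(Reals, Interval.open(-34/9, 2*sqrt(5)))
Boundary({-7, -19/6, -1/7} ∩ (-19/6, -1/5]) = ∅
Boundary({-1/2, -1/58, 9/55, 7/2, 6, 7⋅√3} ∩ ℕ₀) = {6}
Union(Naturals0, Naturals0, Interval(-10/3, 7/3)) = Union(Interval(-10/3, 7/3), Naturals0)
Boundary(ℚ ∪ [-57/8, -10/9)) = (-∞, -57/8] ∪ [-10/9, ∞)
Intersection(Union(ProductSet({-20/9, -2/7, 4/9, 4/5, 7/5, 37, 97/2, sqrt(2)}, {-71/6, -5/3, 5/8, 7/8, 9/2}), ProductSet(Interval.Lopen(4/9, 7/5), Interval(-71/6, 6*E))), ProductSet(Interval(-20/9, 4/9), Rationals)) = ProductSet({-20/9, -2/7, 4/9}, {-71/6, -5/3, 5/8, 7/8, 9/2})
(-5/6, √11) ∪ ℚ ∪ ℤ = ℚ ∪ [-5/6, √11)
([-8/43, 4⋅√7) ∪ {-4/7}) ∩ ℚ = {-4/7} ∪ (ℚ ∩ [-8/43, 4⋅√7))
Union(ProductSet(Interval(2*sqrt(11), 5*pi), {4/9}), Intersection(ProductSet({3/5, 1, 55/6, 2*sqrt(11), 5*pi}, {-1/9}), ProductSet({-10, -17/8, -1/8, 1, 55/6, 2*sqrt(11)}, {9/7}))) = ProductSet(Interval(2*sqrt(11), 5*pi), {4/9})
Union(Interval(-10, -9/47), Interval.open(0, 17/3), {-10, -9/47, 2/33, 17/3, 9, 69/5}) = Union({9, 69/5}, Interval(-10, -9/47), Interval.Lopen(0, 17/3))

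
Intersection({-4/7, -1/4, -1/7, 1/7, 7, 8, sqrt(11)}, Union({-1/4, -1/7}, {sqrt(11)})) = {-1/4, -1/7, sqrt(11)}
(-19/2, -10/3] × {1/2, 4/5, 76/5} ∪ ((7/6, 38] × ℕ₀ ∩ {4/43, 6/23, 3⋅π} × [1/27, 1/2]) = (-19/2, -10/3] × {1/2, 4/5, 76/5}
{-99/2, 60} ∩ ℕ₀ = {60}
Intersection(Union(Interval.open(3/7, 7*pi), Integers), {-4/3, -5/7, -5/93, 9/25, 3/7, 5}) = {5}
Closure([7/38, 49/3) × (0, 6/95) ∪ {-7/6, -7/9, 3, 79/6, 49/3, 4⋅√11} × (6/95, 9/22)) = ({7/38, 49/3} × [0, 6/95]) ∪ ([7/38, 49/3] × {0, 6/95}) ∪ ([7/38, 49/3) × (0, 6/95)) ∪ ({-7/6, -7/9, 3, 79/6, 49/3, 4⋅√11} × [6/95, 9/22])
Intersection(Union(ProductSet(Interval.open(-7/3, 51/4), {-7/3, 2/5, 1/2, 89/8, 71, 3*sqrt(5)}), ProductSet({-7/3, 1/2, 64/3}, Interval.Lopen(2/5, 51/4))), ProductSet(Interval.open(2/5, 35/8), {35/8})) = ProductSet({1/2}, {35/8})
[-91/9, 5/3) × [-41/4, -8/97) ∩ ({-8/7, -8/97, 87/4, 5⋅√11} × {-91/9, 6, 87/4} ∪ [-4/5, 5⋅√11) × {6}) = {-8/7, -8/97} × {-91/9}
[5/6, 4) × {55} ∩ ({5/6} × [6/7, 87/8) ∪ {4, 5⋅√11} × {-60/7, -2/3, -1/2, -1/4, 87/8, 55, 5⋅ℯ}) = ∅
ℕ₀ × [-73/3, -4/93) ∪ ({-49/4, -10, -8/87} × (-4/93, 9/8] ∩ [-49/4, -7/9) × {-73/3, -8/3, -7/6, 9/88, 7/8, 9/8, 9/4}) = (ℕ₀ × [-73/3, -4/93)) ∪ ({-49/4, -10} × {9/88, 7/8, 9/8})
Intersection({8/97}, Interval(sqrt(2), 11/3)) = EmptySet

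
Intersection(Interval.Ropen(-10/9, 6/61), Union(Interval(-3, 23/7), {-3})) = Interval.Ropen(-10/9, 6/61)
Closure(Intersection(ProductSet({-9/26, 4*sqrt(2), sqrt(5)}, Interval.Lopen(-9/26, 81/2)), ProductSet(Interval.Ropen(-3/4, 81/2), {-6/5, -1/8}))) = ProductSet({-9/26, 4*sqrt(2), sqrt(5)}, {-1/8})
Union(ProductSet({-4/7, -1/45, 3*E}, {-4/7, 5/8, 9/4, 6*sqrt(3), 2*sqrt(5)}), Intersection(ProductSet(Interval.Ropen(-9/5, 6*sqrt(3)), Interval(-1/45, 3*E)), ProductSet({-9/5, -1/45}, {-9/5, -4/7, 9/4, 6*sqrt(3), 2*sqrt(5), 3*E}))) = Union(ProductSet({-9/5, -1/45}, {9/4, 2*sqrt(5), 3*E}), ProductSet({-4/7, -1/45, 3*E}, {-4/7, 5/8, 9/4, 6*sqrt(3), 2*sqrt(5)}))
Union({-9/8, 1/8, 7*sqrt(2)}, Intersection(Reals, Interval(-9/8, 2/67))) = Union({1/8, 7*sqrt(2)}, Interval(-9/8, 2/67))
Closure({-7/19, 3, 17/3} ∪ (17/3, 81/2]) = {-7/19, 3} ∪ [17/3, 81/2]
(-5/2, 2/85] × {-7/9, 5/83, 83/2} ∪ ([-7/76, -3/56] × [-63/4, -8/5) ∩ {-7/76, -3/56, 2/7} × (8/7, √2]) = (-5/2, 2/85] × {-7/9, 5/83, 83/2}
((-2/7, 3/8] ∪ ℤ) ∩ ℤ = ℤ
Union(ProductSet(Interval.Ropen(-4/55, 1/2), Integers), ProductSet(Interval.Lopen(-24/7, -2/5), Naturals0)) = Union(ProductSet(Interval.Lopen(-24/7, -2/5), Naturals0), ProductSet(Interval.Ropen(-4/55, 1/2), Integers))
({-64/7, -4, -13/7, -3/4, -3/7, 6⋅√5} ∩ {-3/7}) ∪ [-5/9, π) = [-5/9, π)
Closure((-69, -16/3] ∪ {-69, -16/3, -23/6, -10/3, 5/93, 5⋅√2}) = [-69, -16/3] ∪ {-23/6, -10/3, 5/93, 5⋅√2}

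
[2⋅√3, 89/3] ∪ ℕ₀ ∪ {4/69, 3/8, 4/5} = ℕ₀ ∪ {4/69, 3/8, 4/5} ∪ [2⋅√3, 89/3]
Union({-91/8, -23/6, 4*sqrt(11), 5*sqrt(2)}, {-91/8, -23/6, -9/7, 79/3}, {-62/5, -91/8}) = {-62/5, -91/8, -23/6, -9/7, 79/3, 4*sqrt(11), 5*sqrt(2)}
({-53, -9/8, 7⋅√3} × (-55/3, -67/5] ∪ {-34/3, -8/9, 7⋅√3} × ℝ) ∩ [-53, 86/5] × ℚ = ({-34/3, -8/9, 7⋅√3} × ℚ) ∪ ({-53, -9/8, 7⋅√3} × (ℚ ∩ (-55/3, -67/5]))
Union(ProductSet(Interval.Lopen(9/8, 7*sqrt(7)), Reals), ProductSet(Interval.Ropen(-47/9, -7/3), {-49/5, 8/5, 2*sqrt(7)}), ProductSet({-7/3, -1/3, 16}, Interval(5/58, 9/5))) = Union(ProductSet({-7/3, -1/3, 16}, Interval(5/58, 9/5)), ProductSet(Interval.Ropen(-47/9, -7/3), {-49/5, 8/5, 2*sqrt(7)}), ProductSet(Interval.Lopen(9/8, 7*sqrt(7)), Reals))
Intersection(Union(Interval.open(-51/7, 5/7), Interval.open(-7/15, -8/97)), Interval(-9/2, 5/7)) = Interval.Ropen(-9/2, 5/7)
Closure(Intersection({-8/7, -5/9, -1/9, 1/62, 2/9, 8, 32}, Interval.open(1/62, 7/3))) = {2/9}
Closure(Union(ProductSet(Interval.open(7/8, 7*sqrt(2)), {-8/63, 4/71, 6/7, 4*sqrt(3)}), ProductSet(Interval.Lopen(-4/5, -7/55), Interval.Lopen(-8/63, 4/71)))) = Union(ProductSet({-4/5, -7/55}, Interval(-8/63, 4/71)), ProductSet(Interval(-4/5, -7/55), {-8/63, 4/71}), ProductSet(Interval.Lopen(-4/5, -7/55), Interval.Lopen(-8/63, 4/71)), ProductSet(Interval(7/8, 7*sqrt(2)), {-8/63, 4/71, 6/7, 4*sqrt(3)}))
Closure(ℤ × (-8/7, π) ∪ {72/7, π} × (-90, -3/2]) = (ℤ × [-8/7, π]) ∪ ({72/7, π} × [-90, -3/2])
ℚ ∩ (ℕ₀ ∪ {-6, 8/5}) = {-6, 8/5} ∪ ℕ₀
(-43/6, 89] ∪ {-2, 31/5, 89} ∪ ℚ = ℚ ∪ [-43/6, 89]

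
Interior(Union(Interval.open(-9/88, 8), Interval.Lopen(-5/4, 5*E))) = Interval.open(-5/4, 5*E)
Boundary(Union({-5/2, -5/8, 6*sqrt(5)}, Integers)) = Union({-5/2, -5/8, 6*sqrt(5)}, Integers)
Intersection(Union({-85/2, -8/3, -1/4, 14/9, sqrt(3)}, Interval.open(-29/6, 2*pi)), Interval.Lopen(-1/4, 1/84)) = Interval.Lopen(-1/4, 1/84)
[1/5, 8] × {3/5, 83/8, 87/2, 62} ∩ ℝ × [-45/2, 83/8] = [1/5, 8] × {3/5, 83/8}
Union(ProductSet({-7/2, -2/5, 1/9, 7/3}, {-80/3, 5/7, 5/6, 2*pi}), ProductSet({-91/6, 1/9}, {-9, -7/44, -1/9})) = Union(ProductSet({-91/6, 1/9}, {-9, -7/44, -1/9}), ProductSet({-7/2, -2/5, 1/9, 7/3}, {-80/3, 5/7, 5/6, 2*pi}))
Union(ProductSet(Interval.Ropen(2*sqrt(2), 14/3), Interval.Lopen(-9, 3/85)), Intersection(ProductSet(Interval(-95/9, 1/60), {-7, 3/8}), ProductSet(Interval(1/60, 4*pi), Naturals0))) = ProductSet(Interval.Ropen(2*sqrt(2), 14/3), Interval.Lopen(-9, 3/85))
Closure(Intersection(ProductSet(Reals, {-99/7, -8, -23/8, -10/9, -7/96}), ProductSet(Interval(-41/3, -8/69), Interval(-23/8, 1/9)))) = ProductSet(Interval(-41/3, -8/69), {-23/8, -10/9, -7/96})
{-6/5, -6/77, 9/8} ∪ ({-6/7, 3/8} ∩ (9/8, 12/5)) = {-6/5, -6/77, 9/8}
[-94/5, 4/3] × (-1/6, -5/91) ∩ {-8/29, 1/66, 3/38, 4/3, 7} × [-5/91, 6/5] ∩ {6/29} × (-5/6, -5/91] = ∅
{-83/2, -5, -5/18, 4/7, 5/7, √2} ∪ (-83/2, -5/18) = [-83/2, -5/18] ∪ {4/7, 5/7, √2}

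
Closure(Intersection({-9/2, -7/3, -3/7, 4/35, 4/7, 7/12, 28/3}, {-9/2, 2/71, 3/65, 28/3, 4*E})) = {-9/2, 28/3}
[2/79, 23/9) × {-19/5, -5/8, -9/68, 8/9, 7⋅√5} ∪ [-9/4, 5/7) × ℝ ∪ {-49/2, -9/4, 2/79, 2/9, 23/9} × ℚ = ([-9/4, 5/7) × ℝ) ∪ ({-49/2, -9/4, 2/79, 2/9, 23/9} × ℚ) ∪ ([2/79, 23/9) × {-19/5, -5/8, -9/68, 8/9, 7⋅√5})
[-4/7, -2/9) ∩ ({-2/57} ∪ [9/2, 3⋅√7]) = ∅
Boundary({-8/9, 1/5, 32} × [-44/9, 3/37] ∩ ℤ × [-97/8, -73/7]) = ∅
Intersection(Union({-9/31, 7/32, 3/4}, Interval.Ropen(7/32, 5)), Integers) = Range(1, 5, 1)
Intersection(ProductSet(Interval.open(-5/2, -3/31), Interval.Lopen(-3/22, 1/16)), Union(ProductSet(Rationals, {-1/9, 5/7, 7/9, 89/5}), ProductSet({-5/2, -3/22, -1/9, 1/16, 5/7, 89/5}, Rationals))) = Union(ProductSet({-3/22, -1/9}, Intersection(Interval.Lopen(-3/22, 1/16), Rationals)), ProductSet(Intersection(Interval.open(-5/2, -3/31), Rationals), {-1/9}))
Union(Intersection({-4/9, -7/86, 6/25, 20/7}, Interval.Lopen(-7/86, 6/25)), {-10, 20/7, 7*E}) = {-10, 6/25, 20/7, 7*E}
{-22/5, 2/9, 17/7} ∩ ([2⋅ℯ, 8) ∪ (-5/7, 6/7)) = {2/9}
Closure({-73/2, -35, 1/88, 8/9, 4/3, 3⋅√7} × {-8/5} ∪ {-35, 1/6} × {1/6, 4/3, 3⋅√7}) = ({-35, 1/6} × {1/6, 4/3, 3⋅√7}) ∪ ({-73/2, -35, 1/88, 8/9, 4/3, 3⋅√7} × {-8/5})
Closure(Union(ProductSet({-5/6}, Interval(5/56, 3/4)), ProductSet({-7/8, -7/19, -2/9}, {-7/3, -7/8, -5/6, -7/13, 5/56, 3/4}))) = Union(ProductSet({-5/6}, Interval(5/56, 3/4)), ProductSet({-7/8, -7/19, -2/9}, {-7/3, -7/8, -5/6, -7/13, 5/56, 3/4}))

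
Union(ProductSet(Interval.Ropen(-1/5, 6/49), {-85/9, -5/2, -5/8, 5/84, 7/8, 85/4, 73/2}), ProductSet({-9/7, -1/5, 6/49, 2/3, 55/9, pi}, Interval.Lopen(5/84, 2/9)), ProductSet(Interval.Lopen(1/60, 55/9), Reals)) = Union(ProductSet({-9/7, -1/5, 6/49, 2/3, 55/9, pi}, Interval.Lopen(5/84, 2/9)), ProductSet(Interval.Ropen(-1/5, 6/49), {-85/9, -5/2, -5/8, 5/84, 7/8, 85/4, 73/2}), ProductSet(Interval.Lopen(1/60, 55/9), Reals))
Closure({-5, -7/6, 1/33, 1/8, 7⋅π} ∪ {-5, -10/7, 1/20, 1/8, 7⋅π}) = {-5, -10/7, -7/6, 1/33, 1/20, 1/8, 7⋅π}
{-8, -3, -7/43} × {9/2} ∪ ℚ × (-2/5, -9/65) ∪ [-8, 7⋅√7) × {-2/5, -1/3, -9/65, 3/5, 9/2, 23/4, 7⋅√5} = (ℚ × (-2/5, -9/65)) ∪ ([-8, 7⋅√7) × {-2/5, -1/3, -9/65, 3/5, 9/2, 23/4, 7⋅√5})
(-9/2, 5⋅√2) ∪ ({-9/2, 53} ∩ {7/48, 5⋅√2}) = (-9/2, 5⋅√2)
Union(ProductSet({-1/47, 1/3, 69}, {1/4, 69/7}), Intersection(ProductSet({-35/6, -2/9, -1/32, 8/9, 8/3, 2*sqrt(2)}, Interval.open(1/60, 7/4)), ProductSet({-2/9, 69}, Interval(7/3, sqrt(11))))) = ProductSet({-1/47, 1/3, 69}, {1/4, 69/7})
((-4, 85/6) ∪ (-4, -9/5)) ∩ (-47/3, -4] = ∅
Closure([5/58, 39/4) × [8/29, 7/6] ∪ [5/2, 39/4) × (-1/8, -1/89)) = ({5/2, 39/4} × [-1/8, -1/89]) ∪ ([5/2, 39/4] × {-1/8, -1/89}) ∪ ([5/58, 39/4] × [8/29, 7/6]) ∪ ([5/2, 39/4) × (-1/8, -1/89))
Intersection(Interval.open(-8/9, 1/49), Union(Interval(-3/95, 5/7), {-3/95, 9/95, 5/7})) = Interval.Ropen(-3/95, 1/49)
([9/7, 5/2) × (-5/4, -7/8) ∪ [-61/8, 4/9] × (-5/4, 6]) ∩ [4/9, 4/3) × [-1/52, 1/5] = {4/9} × [-1/52, 1/5]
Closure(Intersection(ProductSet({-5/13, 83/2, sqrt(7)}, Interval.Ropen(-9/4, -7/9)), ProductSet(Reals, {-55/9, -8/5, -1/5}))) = ProductSet({-5/13, 83/2, sqrt(7)}, {-8/5})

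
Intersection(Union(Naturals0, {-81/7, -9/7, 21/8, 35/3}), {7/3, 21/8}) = {21/8}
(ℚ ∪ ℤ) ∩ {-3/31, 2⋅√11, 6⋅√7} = {-3/31}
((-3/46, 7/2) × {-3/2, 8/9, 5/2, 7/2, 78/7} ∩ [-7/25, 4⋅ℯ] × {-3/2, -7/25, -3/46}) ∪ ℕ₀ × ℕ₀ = (ℕ₀ × ℕ₀) ∪ ((-3/46, 7/2) × {-3/2})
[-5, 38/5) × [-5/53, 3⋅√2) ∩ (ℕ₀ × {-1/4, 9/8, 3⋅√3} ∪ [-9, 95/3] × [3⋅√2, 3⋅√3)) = {0, 1, …, 7} × {9/8}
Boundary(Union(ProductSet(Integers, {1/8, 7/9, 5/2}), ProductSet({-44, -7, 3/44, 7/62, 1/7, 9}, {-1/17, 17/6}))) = Union(ProductSet({-44, -7, 3/44, 7/62, 1/7, 9}, {-1/17, 17/6}), ProductSet(Integers, {1/8, 7/9, 5/2}))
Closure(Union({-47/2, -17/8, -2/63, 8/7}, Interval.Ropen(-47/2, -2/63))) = Union({8/7}, Interval(-47/2, -2/63))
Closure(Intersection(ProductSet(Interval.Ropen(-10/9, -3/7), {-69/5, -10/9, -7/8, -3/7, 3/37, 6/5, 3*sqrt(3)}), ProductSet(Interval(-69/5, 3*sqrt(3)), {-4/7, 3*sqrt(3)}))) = ProductSet(Interval(-10/9, -3/7), {3*sqrt(3)})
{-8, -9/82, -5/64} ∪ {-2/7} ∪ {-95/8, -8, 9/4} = {-95/8, -8, -2/7, -9/82, -5/64, 9/4}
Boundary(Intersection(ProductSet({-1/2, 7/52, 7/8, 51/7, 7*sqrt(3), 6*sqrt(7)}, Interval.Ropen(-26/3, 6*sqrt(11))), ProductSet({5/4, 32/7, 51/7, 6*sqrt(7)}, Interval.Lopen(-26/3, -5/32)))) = ProductSet({51/7, 6*sqrt(7)}, Interval(-26/3, -5/32))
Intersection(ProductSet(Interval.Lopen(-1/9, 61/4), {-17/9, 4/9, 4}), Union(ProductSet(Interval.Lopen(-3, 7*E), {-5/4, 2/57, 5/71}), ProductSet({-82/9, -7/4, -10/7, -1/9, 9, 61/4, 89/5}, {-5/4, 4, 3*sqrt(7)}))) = ProductSet({9, 61/4}, {4})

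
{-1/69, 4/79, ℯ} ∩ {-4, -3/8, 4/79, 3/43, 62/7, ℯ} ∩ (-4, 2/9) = {4/79}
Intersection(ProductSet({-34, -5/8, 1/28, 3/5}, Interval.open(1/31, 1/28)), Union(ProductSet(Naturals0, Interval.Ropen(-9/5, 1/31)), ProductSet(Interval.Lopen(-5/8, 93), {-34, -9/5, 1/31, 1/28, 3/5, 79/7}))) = EmptySet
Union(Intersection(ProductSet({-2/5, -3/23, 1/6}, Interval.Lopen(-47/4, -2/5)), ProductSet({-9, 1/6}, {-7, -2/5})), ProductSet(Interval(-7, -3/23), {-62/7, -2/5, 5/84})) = Union(ProductSet({1/6}, {-7, -2/5}), ProductSet(Interval(-7, -3/23), {-62/7, -2/5, 5/84}))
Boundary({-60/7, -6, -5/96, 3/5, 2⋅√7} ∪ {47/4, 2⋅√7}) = {-60/7, -6, -5/96, 3/5, 47/4, 2⋅√7}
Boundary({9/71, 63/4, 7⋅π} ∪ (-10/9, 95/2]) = {-10/9, 95/2}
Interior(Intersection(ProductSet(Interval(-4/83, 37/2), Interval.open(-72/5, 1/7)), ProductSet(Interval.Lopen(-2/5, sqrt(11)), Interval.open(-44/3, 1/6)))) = ProductSet(Interval.open(-4/83, sqrt(11)), Interval.open(-72/5, 1/7))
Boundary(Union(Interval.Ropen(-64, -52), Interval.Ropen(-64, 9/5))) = {-64, 9/5}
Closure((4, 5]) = [4, 5]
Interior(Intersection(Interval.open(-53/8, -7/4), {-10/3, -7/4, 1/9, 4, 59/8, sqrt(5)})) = EmptySet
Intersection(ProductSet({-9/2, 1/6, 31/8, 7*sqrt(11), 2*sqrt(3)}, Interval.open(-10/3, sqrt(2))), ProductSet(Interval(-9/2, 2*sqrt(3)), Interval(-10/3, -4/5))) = ProductSet({-9/2, 1/6, 2*sqrt(3)}, Interval.Lopen(-10/3, -4/5))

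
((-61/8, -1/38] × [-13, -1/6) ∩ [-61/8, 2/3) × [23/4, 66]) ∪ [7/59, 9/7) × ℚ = [7/59, 9/7) × ℚ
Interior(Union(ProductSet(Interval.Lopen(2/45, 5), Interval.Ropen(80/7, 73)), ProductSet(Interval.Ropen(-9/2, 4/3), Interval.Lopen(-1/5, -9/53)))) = Union(ProductSet(Interval.open(-9/2, 4/3), Interval.open(-1/5, -9/53)), ProductSet(Interval.open(2/45, 5), Interval.open(80/7, 73)))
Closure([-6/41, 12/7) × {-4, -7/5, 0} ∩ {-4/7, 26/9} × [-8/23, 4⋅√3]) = ∅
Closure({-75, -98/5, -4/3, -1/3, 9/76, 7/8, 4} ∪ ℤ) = ℤ ∪ {-98/5, -4/3, -1/3, 9/76, 7/8}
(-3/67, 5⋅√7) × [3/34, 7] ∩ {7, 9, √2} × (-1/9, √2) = {7, 9, √2} × [3/34, √2)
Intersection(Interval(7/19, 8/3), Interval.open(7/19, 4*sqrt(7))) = Interval.Lopen(7/19, 8/3)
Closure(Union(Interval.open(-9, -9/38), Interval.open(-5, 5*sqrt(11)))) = Interval(-9, 5*sqrt(11))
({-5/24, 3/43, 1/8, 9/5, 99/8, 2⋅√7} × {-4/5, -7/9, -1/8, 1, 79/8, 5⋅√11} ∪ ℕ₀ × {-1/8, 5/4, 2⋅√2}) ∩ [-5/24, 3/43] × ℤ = {-5/24, 3/43} × {1}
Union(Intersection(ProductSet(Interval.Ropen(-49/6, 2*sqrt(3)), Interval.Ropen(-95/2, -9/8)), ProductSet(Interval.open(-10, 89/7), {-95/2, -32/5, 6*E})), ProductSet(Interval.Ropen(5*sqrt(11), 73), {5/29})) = Union(ProductSet(Interval.Ropen(-49/6, 2*sqrt(3)), {-95/2, -32/5}), ProductSet(Interval.Ropen(5*sqrt(11), 73), {5/29}))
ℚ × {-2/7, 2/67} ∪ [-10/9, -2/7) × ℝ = (ℚ × {-2/7, 2/67}) ∪ ([-10/9, -2/7) × ℝ)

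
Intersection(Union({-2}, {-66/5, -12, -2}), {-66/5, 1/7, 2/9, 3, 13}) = {-66/5}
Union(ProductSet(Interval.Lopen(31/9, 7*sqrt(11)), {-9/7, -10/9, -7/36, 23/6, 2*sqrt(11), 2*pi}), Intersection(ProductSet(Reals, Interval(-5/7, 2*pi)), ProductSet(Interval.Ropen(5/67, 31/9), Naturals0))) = Union(ProductSet(Interval.Ropen(5/67, 31/9), Range(0, 7, 1)), ProductSet(Interval.Lopen(31/9, 7*sqrt(11)), {-9/7, -10/9, -7/36, 23/6, 2*sqrt(11), 2*pi}))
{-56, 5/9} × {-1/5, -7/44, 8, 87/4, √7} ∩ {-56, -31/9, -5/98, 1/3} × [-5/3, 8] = {-56} × {-1/5, -7/44, 8, √7}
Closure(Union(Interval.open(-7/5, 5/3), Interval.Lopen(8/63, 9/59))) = Interval(-7/5, 5/3)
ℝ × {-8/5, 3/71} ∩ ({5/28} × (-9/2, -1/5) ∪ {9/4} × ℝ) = ({5/28} × {-8/5}) ∪ ({9/4} × {-8/5, 3/71})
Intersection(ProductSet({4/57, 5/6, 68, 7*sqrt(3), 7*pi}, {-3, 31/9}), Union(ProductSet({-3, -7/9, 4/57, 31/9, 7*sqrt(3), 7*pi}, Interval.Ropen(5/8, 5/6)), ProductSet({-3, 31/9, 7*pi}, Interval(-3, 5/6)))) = ProductSet({7*pi}, {-3})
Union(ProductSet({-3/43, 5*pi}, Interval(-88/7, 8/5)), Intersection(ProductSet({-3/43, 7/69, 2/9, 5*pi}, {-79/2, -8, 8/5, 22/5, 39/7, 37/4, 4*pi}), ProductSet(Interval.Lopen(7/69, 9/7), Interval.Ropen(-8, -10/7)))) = Union(ProductSet({2/9}, {-8}), ProductSet({-3/43, 5*pi}, Interval(-88/7, 8/5)))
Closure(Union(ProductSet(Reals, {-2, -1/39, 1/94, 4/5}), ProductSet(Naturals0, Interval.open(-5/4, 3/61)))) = Union(ProductSet(Naturals0, Interval(-5/4, 3/61)), ProductSet(Reals, {-2, -1/39, 1/94, 4/5}))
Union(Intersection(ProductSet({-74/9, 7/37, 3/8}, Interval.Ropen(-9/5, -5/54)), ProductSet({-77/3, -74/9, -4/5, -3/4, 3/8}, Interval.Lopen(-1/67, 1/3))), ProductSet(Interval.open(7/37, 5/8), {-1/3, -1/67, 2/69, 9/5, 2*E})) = ProductSet(Interval.open(7/37, 5/8), {-1/3, -1/67, 2/69, 9/5, 2*E})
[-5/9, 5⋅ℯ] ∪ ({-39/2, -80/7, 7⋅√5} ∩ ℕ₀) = [-5/9, 5⋅ℯ]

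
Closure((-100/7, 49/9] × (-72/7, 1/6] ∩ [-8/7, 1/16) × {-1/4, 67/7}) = [-8/7, 1/16] × {-1/4}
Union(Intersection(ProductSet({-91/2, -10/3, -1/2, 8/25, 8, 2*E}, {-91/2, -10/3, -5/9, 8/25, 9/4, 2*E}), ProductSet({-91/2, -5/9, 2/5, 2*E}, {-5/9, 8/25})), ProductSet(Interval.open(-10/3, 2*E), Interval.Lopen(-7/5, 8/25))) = Union(ProductSet({-91/2, 2*E}, {-5/9, 8/25}), ProductSet(Interval.open(-10/3, 2*E), Interval.Lopen(-7/5, 8/25)))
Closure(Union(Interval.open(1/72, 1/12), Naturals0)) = Union(Complement(Naturals0, Interval.open(1/72, 1/12)), Interval(1/72, 1/12), Naturals0)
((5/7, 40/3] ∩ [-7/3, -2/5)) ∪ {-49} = {-49}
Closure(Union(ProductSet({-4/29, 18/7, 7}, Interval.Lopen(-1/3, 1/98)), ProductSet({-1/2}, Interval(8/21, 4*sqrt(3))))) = Union(ProductSet({-1/2}, Interval(8/21, 4*sqrt(3))), ProductSet({-4/29, 18/7, 7}, Interval(-1/3, 1/98)))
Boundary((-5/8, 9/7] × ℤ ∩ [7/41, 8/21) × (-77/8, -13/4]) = [7/41, 8/21] × {-9, -8, …, -4}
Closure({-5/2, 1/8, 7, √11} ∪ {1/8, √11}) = {-5/2, 1/8, 7, √11}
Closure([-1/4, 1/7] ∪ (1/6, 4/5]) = [-1/4, 1/7] ∪ [1/6, 4/5]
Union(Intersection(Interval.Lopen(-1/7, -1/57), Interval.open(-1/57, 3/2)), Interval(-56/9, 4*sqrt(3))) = Interval(-56/9, 4*sqrt(3))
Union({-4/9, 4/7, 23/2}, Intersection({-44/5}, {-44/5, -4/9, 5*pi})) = {-44/5, -4/9, 4/7, 23/2}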